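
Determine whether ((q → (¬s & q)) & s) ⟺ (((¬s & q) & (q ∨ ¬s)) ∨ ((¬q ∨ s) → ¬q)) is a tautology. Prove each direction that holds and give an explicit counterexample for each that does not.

(⇒) holds; (⇐) fails.

(⇐) This fails. Under s = F, q = F, the left side is false but the right side is true.

(⇒) Assume the antecedent. If s is true, the antecedent forces (s = T, q = F), and the consequent holds there. If s is false, the antecedent cannot hold. Either way the consequent holds.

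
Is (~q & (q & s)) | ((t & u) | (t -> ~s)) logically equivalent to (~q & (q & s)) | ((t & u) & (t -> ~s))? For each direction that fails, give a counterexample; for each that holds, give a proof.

(→) This fails. Under u = F, t = F, s = F, q = F, the left side is true but the right side is false.

(←) Assume the antecedent. If u is true, the consequent reduces to true regardless of the other variables. If u is false, the antecedent cannot hold. Either way the consequent holds.

Only the converse holds.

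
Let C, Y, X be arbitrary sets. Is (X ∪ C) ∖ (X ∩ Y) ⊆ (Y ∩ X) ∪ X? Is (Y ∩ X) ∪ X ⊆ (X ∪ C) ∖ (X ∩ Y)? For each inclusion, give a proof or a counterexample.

Forward inclusion. This inclusion fails. Take C = {1}, Y = ∅, X = ∅; then 1 ∈ (X ∪ C) ∖ (X ∩ Y) but 1 ∉ (Y ∩ X) ∪ X.

Reverse inclusion. This inclusion fails. Take C = ∅, Y = {1}, X = {1}; then 1 ∈ (Y ∩ X) ∪ X but 1 ∉ (X ∪ C) ∖ (X ∩ Y).

(⊆) fails and (⊇) fails.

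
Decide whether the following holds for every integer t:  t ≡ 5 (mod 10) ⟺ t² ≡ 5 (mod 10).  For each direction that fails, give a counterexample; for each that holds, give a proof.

(⟹) Suppose t ≡ 5 (mod 10). Write t = 10j + 5. Then (10j + 5)² = 100j² + 100j + 25 = 10(10j² + 10j + 2) + 5, so t² ≡ 5 (mod 10).

(⟸) Conversely, suppose t² ≡ 5 (mod 10). The only residue r in {0, …, 9} with r² ≡ 5 (mod 10) is r = 5, so t ≡ 5 (mod 10).

Both implications hold.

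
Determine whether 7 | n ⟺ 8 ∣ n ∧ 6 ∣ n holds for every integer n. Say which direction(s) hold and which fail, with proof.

Neither direction holds.

(⟹) This fails: take n = 7. Certainly 7 ∣ 7, but 8 ∤ 7.

(⟸) This fails: take n = 24. Both 8 ∣ 24 and 6 ∣ 24, yet 24 is not a multiple of 7 (since 24 = 3·7 + 3), so 7 ∤ 24.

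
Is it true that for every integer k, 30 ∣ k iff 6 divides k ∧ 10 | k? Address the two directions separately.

(→) If 30 ∣ k, write k = 30q. Since 30 = 5·6, k = 6·(5q), so 6 ∣ k; and since 30 = 3·10, k = 10·(3q), so 10 ∣ k.

(←) Suppose 6 ∣ k and 10 ∣ k. Any common multiple of 6 and 10 is a multiple of their lcm; here lcm(6, 10) = 6·10/gcd(6, 10) = 60/2 = 30, so 30 ∣ k.

Both directions hold.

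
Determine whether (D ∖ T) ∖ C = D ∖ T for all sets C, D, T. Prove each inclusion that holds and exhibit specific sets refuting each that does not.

(⟸) This inclusion fails. Take C = {1}, D = {1}, T = ∅; then 1 ∈ D ∖ T but 1 ∉ (D ∖ T) ∖ C.

(⟹) Let x ∈ (D ∖ T) ∖ C. Then x ∈ D and x ∉ C, T, from which x ∈ D ∖ T.

The sets are not equal: only the forward inclusion holds.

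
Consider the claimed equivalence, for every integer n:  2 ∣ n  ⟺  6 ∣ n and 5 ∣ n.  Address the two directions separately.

(→) This fails: take n = 2. Certainly 2 ∣ 2, but 6 ∤ 2.

(←) Suppose 6 ∣ n and 5 ∣ n. Any common multiple of 6 and 5 is a multiple of their lcm; here gcd(6, 5) = 1, so lcm(6, 5) = 6·5 = 30, so 30 ∣ n. Since 2 ∣ 30, it follows that 2 ∣ n.

Only the reverse direction holds.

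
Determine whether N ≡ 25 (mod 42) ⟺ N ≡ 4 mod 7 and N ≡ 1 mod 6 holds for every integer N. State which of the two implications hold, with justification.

Converse. If N ≡ 4 (mod 7) and N ≡ 1 (mod 6), then by the Chinese remainder theorem N ≡ 25 (mod 42). This is exactly N ≡ 25 (mod 42).

Forward direction. Suppose N ≡ 25 (mod 42); write N = 42j + 25. Since 7 ∣ 42, reducing mod 7 gives N ≡ 25 ≡ 4 (mod 7); since 6 ∣ 42, reducing mod 6 gives N ≡ 25 ≡ 1 (mod 6).

Equivalent; both directions hold.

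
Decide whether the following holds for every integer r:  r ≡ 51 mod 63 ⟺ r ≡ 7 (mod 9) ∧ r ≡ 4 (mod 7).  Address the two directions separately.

(→) This fails: r = 51 gives 51 ≡ 51 (mod 63) but 51 ≡ 6 (mod 9), so the conjunction on the right does not hold.

(←) This fails: r = 25 satisfies both congruences on the right (25 ≡ 7 mod 9 and 25 ≡ 4 mod 7) yet 25 ≡ 25 (mod 63), not 51.

Neither implication holds.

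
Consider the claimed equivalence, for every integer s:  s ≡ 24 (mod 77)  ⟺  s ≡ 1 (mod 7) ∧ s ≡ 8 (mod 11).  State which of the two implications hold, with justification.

Both directions fail.

(→) This fails: s = 24 gives 24 ≡ 24 (mod 77) but 24 ≡ 3 (mod 7), so the conjunction on the right does not hold.

(←) This fails: s = 8 satisfies both congruences on the right (8 ≡ 1 mod 7 and 8 ≡ 8 mod 11) yet 8 ≡ 8 (mod 77), not 24.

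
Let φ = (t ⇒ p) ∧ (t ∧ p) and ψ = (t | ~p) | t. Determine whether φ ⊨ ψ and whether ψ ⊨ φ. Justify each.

(⇐) This fails. Under p = F, t = F, the left side is false but the right side is true.

(⇒) Assume the antecedent. If p is true, the antecedent forces (p = T, t = T), and (t | ~p) | t holds there. If p is false, the antecedent cannot hold. Either way (t | ~p) | t holds.

Only the forward direction holds.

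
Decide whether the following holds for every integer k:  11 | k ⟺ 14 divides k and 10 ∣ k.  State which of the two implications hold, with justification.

Forward direction. This fails: take k = 11. Certainly 11 ∣ 11, but 14 ∤ 11.

Converse. This fails: take k = 70. Both 14 ∣ 70 and 10 ∣ 70, yet 70 is not a multiple of 11 (since 70 = 6·11 + 4), so 11 ∤ 70.

Neither direction holds.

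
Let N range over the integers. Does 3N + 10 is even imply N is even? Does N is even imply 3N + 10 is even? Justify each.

[⇐] Suppose N is even; write N = 2j. Then 3N + 10 = 3·(2j) + 10 = 2·3j + 10, which is even.

[⇒] Suppose 3N + 10 is even. Since 3 is odd, 3N and N have the same parity, so 3N + 10 ≡ N + 10 (mod 2). As 10 is even, 3N + 10 is even exactly when N is even. Thus N is even.

Both implications hold.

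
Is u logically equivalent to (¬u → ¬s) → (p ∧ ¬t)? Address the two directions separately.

Forward direction. This fails. Under u = T, p = F, t = F, s = F, the left side is true but the right side is false.

Converse. This fails. Under u = F, p = T, t = F, s = F, the left side is false but the right side is true.

Neither implication holds.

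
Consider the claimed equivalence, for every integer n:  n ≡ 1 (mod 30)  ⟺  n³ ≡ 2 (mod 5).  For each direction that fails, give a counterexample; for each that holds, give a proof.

(→) This fails: take n = 1. Then 1 ≡ 1 (mod 30), but 1³ = 1 ≡ 1 (mod 5), not 2.

(←) This fails: take n = 3. Then 3³ = 27 ≡ 2 (mod 5), yet 3 ≡ 3 (mod 30), not 1.

Both directions fail.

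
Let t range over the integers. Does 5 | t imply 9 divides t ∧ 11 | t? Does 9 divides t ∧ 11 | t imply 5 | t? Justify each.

(⇒) This fails: take t = 5. Certainly 5 ∣ 5, but 9 ∤ 5.

(⇐) This fails: take t = 99. Both 9 ∣ 99 and 11 ∣ 99, yet 99 is not a multiple of 5 (since 99 = 19·5 + 4), so 5 ∤ 99.

Neither implication holds.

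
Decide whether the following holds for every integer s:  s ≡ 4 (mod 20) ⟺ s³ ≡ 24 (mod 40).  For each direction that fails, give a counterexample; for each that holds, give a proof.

The forward direction holds; the converse fails.

(⇒) Suppose s ≡ 4 (mod 20). Working modulo 40, s ∈ {4, 24}; for each such r, r³ ≡ 24 (mod 40).

(⇐) This fails: take s = 14. Then 14³ = 2744 ≡ 24 (mod 40), yet 14 ≡ 14 (mod 20), not 4.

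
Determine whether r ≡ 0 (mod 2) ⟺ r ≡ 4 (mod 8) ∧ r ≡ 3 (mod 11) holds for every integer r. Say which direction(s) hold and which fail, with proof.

(⇒) This fails: r = 0 gives 0 ≡ 0 (mod 2) but 0 ≡ 0 (mod 8), so the conjunction on the right does not hold.

(⇐) Conversely, if r ≡ 4 (mod 8) and r ≡ 3 (mod 11), then by the Chinese remainder theorem r ≡ 36 (mod 88). Since 36 ≡ 0 (mod 2) and 2 ∣ 88, we get r ≡ 0 (mod 2).

(⇒) fails; (⇐) holds.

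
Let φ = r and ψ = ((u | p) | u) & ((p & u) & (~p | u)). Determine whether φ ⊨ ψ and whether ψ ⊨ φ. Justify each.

(→) This fails. Under u = F, p = F, r = T, the left side is true but the right side is false.

(←) This fails. Under u = T, p = T, r = F, the left side is false but the right side is true.

Neither direction holds.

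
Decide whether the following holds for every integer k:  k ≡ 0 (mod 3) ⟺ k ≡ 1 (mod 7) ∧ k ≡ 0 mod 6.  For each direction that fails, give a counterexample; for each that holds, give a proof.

Only the reverse direction holds.

(←) If k ≡ 1 (mod 7) and k ≡ 0 (mod 6), then by the Chinese remainder theorem k ≡ 36 (mod 42). Since 36 ≡ 0 (mod 3) and 3 ∣ 42, we get k ≡ 0 (mod 3).

(→) This fails: k = 0 gives 0 ≡ 0 (mod 3) but 0 ≡ 0 (mod 7), so the conjunction on the right does not hold.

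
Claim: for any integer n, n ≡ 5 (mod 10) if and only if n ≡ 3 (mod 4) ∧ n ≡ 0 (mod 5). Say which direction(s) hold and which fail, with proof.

(⇐) If n ≡ 3 (mod 4) and n ≡ 0 (mod 5), then by the Chinese remainder theorem n ≡ 15 (mod 20). Since 15 ≡ 5 (mod 10) and 10 ∣ 20, we get n ≡ 5 (mod 10).

(⇒) This fails: n = 5 gives 5 ≡ 5 (mod 10) but 5 ≡ 1 (mod 4), so the conjunction on the right does not hold.

Only the reverse direction holds.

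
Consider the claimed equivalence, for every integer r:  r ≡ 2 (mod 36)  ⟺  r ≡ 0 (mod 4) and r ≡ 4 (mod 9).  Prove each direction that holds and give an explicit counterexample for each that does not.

Both directions fail.

(⇒) This fails: r = 2 gives 2 ≡ 2 (mod 36) but 2 ≡ 2 (mod 4), so the conjunction on the right does not hold.

(⇐) This fails: r = 4 satisfies both congruences on the right (4 ≡ 0 mod 4 and 4 ≡ 4 mod 9) yet 4 ≡ 4 (mod 36), not 2.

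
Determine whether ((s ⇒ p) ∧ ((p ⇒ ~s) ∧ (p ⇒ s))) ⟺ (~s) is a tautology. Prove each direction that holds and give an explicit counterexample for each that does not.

(⇒) Assume the antecedent. If s is true, the antecedent cannot hold. If s is false, ~s reduces to true regardless of the other variables. Either way ~s holds.

(⇐) This fails. Under s = F, p = T, the left side is false but the right side is true.

(⇒) holds; (⇐) fails.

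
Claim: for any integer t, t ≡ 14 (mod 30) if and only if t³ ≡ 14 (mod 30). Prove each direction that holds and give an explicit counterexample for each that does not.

The biconditional holds.

(→) Suppose t ≡ 14 (mod 30). Write t = 30j + 14. Then (30j + 14)³ = 27000j³ + 37800j² + 17640j + 2744 = 30(900j³ + 1260j² + 588j + 91) + 14, so t³ ≡ 14 (mod 30).

(←) Conversely, suppose t³ ≡ 14 (mod 30). The only residue r in {0, …, 29} with r³ ≡ 14 (mod 30) is r = 14, so t ≡ 14 (mod 30).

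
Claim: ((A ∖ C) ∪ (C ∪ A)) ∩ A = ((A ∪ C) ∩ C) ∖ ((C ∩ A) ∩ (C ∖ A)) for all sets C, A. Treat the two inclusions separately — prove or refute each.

Neither inclusion holds.

(⟹) This inclusion fails. Take C = ∅, A = {1}; then 1 ∈ ((A ∖ C) ∪ (C ∪ A)) ∩ A but 1 ∉ ((A ∪ C) ∩ C) ∖ ((C ∩ A) ∩ (C ∖ A)).

(⟸) This inclusion fails. Take C = {1}, A = ∅; then 1 ∈ ((A ∪ C) ∩ C) ∖ ((C ∩ A) ∩ (C ∖ A)) but 1 ∉ ((A ∖ C) ∪ (C ∪ A)) ∩ A.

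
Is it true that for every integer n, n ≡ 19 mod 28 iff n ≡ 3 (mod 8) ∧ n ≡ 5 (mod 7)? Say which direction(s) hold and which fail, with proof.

Only the reverse direction holds.

(⇒) This fails: n = 47 gives 47 ≡ 19 (mod 28) but 47 ≡ 7 (mod 8), so the conjunction on the right does not hold.

(⇐) Conversely, if n ≡ 3 (mod 8) and n ≡ 5 (mod 7), then by the Chinese remainder theorem n ≡ 19 (mod 56). Since 19 ≡ 19 (mod 28) and 28 ∣ 56, we get n ≡ 19 (mod 28).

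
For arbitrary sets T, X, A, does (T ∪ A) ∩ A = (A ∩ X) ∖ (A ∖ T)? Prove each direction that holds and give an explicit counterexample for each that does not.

(⟸) Let x ∈ (A ∩ X) ∖ (A ∖ T). Then x ∈ T ∩ X ∩ A, from which x ∈ (T ∪ A) ∩ A.

(⟹) This inclusion fails. Take T = ∅, X = ∅, A = {1}; then 1 ∈ (T ∪ A) ∩ A but 1 ∉ (A ∩ X) ∖ (A ∖ T).

The sets are not equal: only the reverse inclusion holds.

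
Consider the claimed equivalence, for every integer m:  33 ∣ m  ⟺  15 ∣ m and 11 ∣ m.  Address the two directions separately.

(→) This fails: take m = 33. Certainly 33 ∣ 33, but 15 ∤ 33.

(←) Suppose 15 ∣ m and 11 ∣ m. Any common multiple of 15 and 11 is a multiple of their lcm; here gcd(15, 11) = 1, so lcm(15, 11) = 15·11 = 165, so 165 ∣ m. Since 33 ∣ 165, it follows that 33 ∣ m.

The forward direction fails; the converse holds.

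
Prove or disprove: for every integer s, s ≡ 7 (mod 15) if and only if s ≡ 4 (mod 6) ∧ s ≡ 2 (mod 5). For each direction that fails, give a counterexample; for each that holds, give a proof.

(→) This fails: s = 7 gives 7 ≡ 7 (mod 15) but 7 ≡ 1 (mod 6), so the conjunction on the right does not hold.

(←) Conversely, if s ≡ 4 (mod 6) and s ≡ 2 (mod 5), then by the Chinese remainder theorem s ≡ 22 (mod 30). Since 22 ≡ 7 (mod 15) and 15 ∣ 30, we get s ≡ 7 (mod 15).

(⇒) fails; (⇐) holds.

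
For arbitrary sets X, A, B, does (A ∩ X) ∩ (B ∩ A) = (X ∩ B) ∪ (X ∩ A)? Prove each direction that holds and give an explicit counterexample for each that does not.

(⊆) holds; (⊇) fails.

Reverse inclusion. This inclusion fails. Take X = {1}, A = {1}, B = ∅; then 1 ∈ (X ∩ B) ∪ (X ∩ A) but 1 ∉ (A ∩ X) ∩ (B ∩ A).

Forward inclusion. Let x ∈ (A ∩ X) ∩ (B ∩ A). Then x ∈ X ∩ A ∩ B, from which x ∈ (X ∩ B) ∪ (X ∩ A).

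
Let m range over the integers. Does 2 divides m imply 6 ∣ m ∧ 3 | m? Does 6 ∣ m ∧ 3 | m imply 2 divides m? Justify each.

Not equivalent: only (⇐) holds.

(→) This fails: take m = 2. Certainly 2 ∣ 2, but 6 ∤ 2.

(←) Suppose 6 ∣ m and 3 ∣ m. Any common multiple of 6 and 3 is a multiple of their lcm; here lcm(6, 3) = 6·3/gcd(6, 3) = 18/3 = 6, so 6 ∣ m. Since 2 ∣ 6, it follows that 2 ∣ m.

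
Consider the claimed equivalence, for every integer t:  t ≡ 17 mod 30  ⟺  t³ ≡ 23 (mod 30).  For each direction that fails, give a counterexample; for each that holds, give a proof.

Both implications hold.

(⟹) Suppose t ≡ 17 mod 30. Write t = 30j + 17. Then (30j + 17)³ = 27000j³ + 45900j² + 26010j + 4913 = 30(900j³ + 1530j² + 867j + 163) + 23, so t³ ≡ 23 (mod 30).

(⟸) Conversely, suppose t³ ≡ 23 (mod 30). The only residue r in {0, …, 29} with r³ ≡ 23 (mod 30) is r = 17, so t ≡ 17 (mod 30).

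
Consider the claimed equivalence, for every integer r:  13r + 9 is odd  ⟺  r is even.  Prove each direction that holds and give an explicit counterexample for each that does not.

Both directions hold; the statement is true.

(⟹) Suppose 13r + 9 is odd. Since 13 is odd, 13r and r have the same parity, so 13r + 9 ≡ r + 9 (mod 2). As 9 is odd, 13r + 9 is odd exactly when r is even. Thus r is even.

(⟸) Conversely, suppose r is even; write r = 2j. Then 13r + 9 = 13·(2j) + 9 = 2·13j + 9, which is odd.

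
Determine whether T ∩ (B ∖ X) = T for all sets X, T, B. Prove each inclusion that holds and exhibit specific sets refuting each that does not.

The sets are not equal: only the forward inclusion holds.

(⟸) This inclusion fails. Take X = ∅, T = {1}, B = ∅; then 1 ∈ T but 1 ∉ T ∩ (B ∖ X).

(⟹) Let x ∈ T ∩ (B ∖ X). Then x ∈ T ∩ B and x ∉ X, from which x ∈ T.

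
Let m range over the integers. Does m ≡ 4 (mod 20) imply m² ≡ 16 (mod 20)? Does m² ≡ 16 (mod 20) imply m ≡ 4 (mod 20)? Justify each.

(⇒) holds; (⇐) fails.

(⇒) Suppose m ≡ 4 (mod 20). Write m = 20j + 4. Then (20j + 4)² = 400j² + 160j + 16 = 20(20j² + 8j) + 16, so m² ≡ 16 (mod 20).

(⇐) This fails: take m = 6. Then 6² = 36 ≡ 16 (mod 20), yet 6 ≡ 6 (mod 20), not 4.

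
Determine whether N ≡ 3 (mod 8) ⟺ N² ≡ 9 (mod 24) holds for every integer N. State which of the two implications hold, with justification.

Neither implication holds.

[⇒] This fails: take N = 11. Then 11 ≡ 3 (mod 8), but 11² = 121 ≡ 1 (mod 24), not 9.

[⇐] This fails: take N = 9. Then 9² = 81 ≡ 9 (mod 24), yet 9 ≡ 1 (mod 8), not 3.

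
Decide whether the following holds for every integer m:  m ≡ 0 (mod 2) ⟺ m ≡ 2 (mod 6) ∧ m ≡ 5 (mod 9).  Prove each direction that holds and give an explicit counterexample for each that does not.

Only the reverse direction holds.

(←) If m ≡ 2 (mod 6) and m ≡ 5 (mod 9), then by the Chinese remainder theorem m ≡ 14 (mod 18). Since 14 ≡ 0 (mod 2) and 2 ∣ 18, we get m ≡ 0 (mod 2).

(→) This fails: m = 0 gives 0 ≡ 0 (mod 2) but 0 ≡ 0 (mod 6), so the conjunction on the right does not hold.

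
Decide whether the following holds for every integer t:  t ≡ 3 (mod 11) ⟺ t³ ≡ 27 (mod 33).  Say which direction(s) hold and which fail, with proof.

(⇒) fails; (⇐) holds.

Forward direction. This fails: take t = 14. Then 14 ≡ 3 (mod 11), but 14³ = 2744 ≡ 5 (mod 33), not 27.

Converse. The residues r modulo 33 with r³ ≡ 27 (mod 33) are exactly {3}, and each is ≡ 3 (mod 11).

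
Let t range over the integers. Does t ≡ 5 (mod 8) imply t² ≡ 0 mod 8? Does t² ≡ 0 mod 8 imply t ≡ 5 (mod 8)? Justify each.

Neither implication holds.

[⇒] This fails: take t = 5. Then 5 ≡ 5 (mod 8), but 5² = 25 ≡ 1 (mod 8), not 0.

[⇐] This fails: take t = 0. Then 0² = 0 ≡ 0 (mod 8), yet 0 ≡ 0 (mod 8), not 5.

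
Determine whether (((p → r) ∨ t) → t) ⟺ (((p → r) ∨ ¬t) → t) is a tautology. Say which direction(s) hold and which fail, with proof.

[⇒] This fails. Under t = F, p = T, r = F, the left side is true but the right side is false.

[⇐] Assume the antecedent. If t is true, ((p → r) ∨ t) → t reduces to true regardless of the other variables. If t is false, the antecedent cannot hold. Either way ((p → r) ∨ t) → t holds.

Not equivalent: only (⇐) holds.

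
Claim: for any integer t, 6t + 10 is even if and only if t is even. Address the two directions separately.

Only the reverse direction holds.

(⇒) This fails: take t = 5. Then 6t + 10 = 40, which is even, yet t = 5 is odd, not even.

(⇐) Suppose t is even. Since 6 is even, 6t is even for every t, so 6t + 10 has the same parity as 10, which is even. Hence 6t + 10 is even.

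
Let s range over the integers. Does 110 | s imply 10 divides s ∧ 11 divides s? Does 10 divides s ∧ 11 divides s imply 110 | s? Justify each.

Both implications hold.

(←) Suppose 10 ∣ s and 11 ∣ s. Any common multiple of 10 and 11 is a multiple of their lcm; here gcd(10, 11) = 1, so lcm(10, 11) = 10·11 = 110, so 110 ∣ s.

(→) If 110 ∣ s, write s = 110q. Since 110 = 11·10, s = 10·(11q), so 10 ∣ s; and since 110 = 10·11, s = 11·(10q), so 11 ∣ s.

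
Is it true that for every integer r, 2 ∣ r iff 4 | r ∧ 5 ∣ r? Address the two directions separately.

The forward direction fails; the converse holds.

(→) This fails: take r = 2. Certainly 2 ∣ 2, but 4 ∤ 2.

(←) Suppose 4 ∣ r and 5 ∣ r. Any common multiple of 4 and 5 is a multiple of their lcm; here gcd(4, 5) = 1, so lcm(4, 5) = 4·5 = 20, so 20 ∣ r. Since 2 ∣ 20, it follows that 2 ∣ r.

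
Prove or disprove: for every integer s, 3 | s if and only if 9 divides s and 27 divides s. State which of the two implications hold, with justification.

[⇒] This fails: take s = 3. Certainly 3 ∣ 3, but 9 ∤ 3.

[⇐] Suppose 9 ∣ s and 27 ∣ s. Any common multiple of 9 and 27 is a multiple of their lcm; here lcm(9, 27) = 9·27/gcd(9, 27) = 243/9 = 27, so 27 ∣ s. Since 3 ∣ 27, it follows that 3 ∣ s.

Not equivalent: only (⇐) holds.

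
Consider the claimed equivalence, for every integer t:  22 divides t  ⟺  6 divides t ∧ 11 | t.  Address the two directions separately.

[⇐] Suppose 6 ∣ t and 11 ∣ t. Any common multiple of 6 and 11 is a multiple of their lcm; here gcd(6, 11) = 1, so lcm(6, 11) = 6·11 = 66, so 66 ∣ t. Since 22 ∣ 66, it follows that 22 ∣ t.

[⇒] This fails: take t = 22. Certainly 22 ∣ 22, but 6 ∤ 22.

Only the reverse direction holds.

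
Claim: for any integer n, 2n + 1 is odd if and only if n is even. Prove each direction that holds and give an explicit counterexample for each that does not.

The forward direction fails; the converse holds.

[⇒] This fails: take n = 3. Then 2n + 1 = 7, which is odd, yet n = 3 is odd, not even.

[⇐] Suppose n is even. Since 2 is even, 2n is even for every n, so 2n + 1 has the same parity as 1, which is odd. Hence 2n + 1 is odd.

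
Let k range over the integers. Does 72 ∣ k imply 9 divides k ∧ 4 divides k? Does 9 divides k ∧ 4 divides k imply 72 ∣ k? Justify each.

Only the forward implication holds.

(→) If 72 ∣ k, write k = 72q. Since 72 = 8·9, k = 9·(8q), so 9 ∣ k; and since 72 = 18·4, k = 4·(18q), so 4 ∣ k.

(←) This fails: take k = 36. Both 9 ∣ 36 and 4 ∣ 36, yet 36 is not a multiple of 72 (since 36 = 0·72 + 36), so 72 ∤ 36.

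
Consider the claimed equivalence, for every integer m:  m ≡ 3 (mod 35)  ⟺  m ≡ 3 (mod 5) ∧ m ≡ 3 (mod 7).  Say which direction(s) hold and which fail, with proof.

Forward direction. Suppose m ≡ 3 (mod 35); write m = 35j + 3. Since 5 ∣ 35, reducing mod 5 gives m ≡ 3 (mod 5); since 7 ∣ 35, reducing mod 7 gives m ≡ 3 (mod 7).

Converse. If m ≡ 3 (mod 5) and m ≡ 3 (mod 7), then by the Chinese remainder theorem m ≡ 3 (mod 35). This is exactly m ≡ 3 (mod 35).

The biconditional holds.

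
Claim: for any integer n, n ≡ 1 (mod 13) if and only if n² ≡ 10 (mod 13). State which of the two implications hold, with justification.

(⇒) This fails: take n = 1. Then 1 ≡ 1 (mod 13), but 1² = 1 ≡ 1 (mod 13), not 10.

(⇐) This fails: take n = 6. Then 6² = 36 ≡ 10 (mod 13), yet 6 ≡ 6 (mod 13), not 1.

(⇒) fails and (⇐) fails.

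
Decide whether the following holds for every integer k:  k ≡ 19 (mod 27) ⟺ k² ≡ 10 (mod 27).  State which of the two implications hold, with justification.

The forward direction holds; the converse fails.

[⇐] This fails: take k = 8. Then 8² = 64 ≡ 10 (mod 27), yet 8 ≡ 8 (mod 27), not 19.

[⇒] Suppose k ≡ 19 (mod 27). Write k = 27j + 19. Then (27j + 19)² = 729j² + 1026j + 361 = 27(27j² + 38j + 13) + 10, so k² ≡ 10 (mod 27).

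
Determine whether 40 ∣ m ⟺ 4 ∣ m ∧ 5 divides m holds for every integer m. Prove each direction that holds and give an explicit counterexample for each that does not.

(→) If 40 ∣ m, write m = 40q. Since 40 = 10·4, m = 4·(10q), so 4 ∣ m; and since 40 = 8·5, m = 5·(8q), so 5 ∣ m.

(←) This fails: take m = 20. Both 4 ∣ 20 and 5 ∣ 20, yet 20 is not a multiple of 40 (since 20 = 0·40 + 20), so 40 ∤ 20.

Not equivalent: only (⇒) holds.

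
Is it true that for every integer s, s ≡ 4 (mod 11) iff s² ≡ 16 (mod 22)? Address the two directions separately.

[⇒] This fails: take s = 15. Then 15 ≡ 4 (mod 11), but 15² = 225 ≡ 5 (mod 22), not 16.

[⇐] This fails: take s = 18. Then 18² = 324 ≡ 16 (mod 22), yet 18 ≡ 7 (mod 11), not 4.

Both directions fail.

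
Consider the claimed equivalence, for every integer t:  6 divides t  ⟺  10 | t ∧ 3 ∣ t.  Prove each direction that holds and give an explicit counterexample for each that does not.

(⟹) This fails: take t = 6. Certainly 6 ∣ 6, but 10 ∤ 6.

(⟸) Suppose 10 ∣ t and 3 ∣ t. Any common multiple of 10 and 3 is a multiple of their lcm; here gcd(10, 3) = 1, so lcm(10, 3) = 10·3 = 30, so 30 ∣ t. Since 6 ∣ 30, it follows that 6 ∣ t.

(⇒) fails; (⇐) holds.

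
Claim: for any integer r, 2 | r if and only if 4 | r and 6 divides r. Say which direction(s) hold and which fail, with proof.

(→) This fails: take r = 2. Certainly 2 ∣ 2, but 4 ∤ 2.

(←) Suppose 4 ∣ r and 6 ∣ r. Any common multiple of 4 and 6 is a multiple of their lcm; here lcm(4, 6) = 4·6/gcd(4, 6) = 24/2 = 12, so 12 ∣ r. Since 2 ∣ 12, it follows that 2 ∣ r.

Only the converse holds.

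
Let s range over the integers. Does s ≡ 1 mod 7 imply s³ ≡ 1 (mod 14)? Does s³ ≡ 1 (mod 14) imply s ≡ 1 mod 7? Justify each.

(⟹) This fails: take s = 8. Then 8 ≡ 1 (mod 7), but 8³ = 512 ≡ 8 (mod 14), not 1.

(⟸) This fails: take s = 9. Then 9³ = 729 ≡ 1 (mod 14), yet 9 ≡ 2 (mod 7), not 1.

(⇒) fails and (⇐) fails.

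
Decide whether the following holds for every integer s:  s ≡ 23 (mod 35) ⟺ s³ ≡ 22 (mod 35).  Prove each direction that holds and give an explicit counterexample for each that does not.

Forward direction. Suppose s ≡ 23 (mod 35). Write s = 35j + 23. Then (35j + 23)³ = 42875j³ + 84525j² + 55545j + 12167 = 35(1225j³ + 2415j² + 1587j + 347) + 22, so s³ ≡ 22 (mod 35).

Converse. This fails: take s = 8. Then 8³ = 512 ≡ 22 (mod 35), yet 8 ≡ 8 (mod 35), not 23.

(⇒) holds; (⇐) fails.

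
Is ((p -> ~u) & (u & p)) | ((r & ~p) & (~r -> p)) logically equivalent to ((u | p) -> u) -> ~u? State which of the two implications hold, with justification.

Neither implication holds.

[⇒] This fails. Under u = T, r = T, p = F, the left side is true but the right side is false.

[⇐] This fails. Under u = F, r = F, p = F, the left side is false but the right side is true.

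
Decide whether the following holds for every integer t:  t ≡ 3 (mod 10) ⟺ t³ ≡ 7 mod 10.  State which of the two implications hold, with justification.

Both directions hold.

Forward direction. Suppose t ≡ 3 (mod 10). Write t = 10j + 3. Then (10j + 3)³ = 1000j³ + 900j² + 270j + 27 = 10(100j³ + 90j² + 27j + 2) + 7, so t³ ≡ 7 (mod 10).

Converse. Suppose t³ ≡ 7 (mod 10). The only residue r in {0, …, 9} with r³ ≡ 7 (mod 10) is r = 3, so t ≡ 3 (mod 10).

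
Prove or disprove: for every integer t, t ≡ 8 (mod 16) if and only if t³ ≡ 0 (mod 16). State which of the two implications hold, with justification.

(→) Suppose t ≡ 8 (mod 16). Write t = 16j + 8. Then (16j + 8)³ = 4096j³ + 6144j² + 3072j + 512 = 16(256j³ + 384j² + 192j + 32) + 0, so t³ ≡ 0 (mod 16).

(←) This fails: take t = 0. Then 0³ = 0 ≡ 0 (mod 16), yet 0 ≡ 0 (mod 16), not 8.

Only the forward implication holds.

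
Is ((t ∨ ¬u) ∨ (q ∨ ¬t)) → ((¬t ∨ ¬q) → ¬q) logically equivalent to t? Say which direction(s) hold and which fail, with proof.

(⇒) This fails. Under t = F, u = F, q = F, the left side is true but the right side is false.

(⇐) Assume the antecedent. If t is true, the consequent reduces to true regardless of the other variables. If t is false, the antecedent cannot hold. Either way the consequent holds.

Only the converse holds.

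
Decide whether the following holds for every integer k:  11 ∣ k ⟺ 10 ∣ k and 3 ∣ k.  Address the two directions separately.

Both directions fail.

Forward direction. This fails: take k = 11. Certainly 11 ∣ 11, but 10 ∤ 11.

Converse. This fails: take k = 30. Both 10 ∣ 30 and 3 ∣ 30, yet 30 is not a multiple of 11 (since 30 = 2·11 + 8), so 11 ∤ 30.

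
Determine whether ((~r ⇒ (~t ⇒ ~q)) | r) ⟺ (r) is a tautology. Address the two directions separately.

Only the reverse direction holds.

(⟹) This fails. Under q = F, r = F, t = F, the left side is true but the right side is false.

(⟸) Assume the antecedent. If q is true, the antecedent forces (q = T, r = T, t = F) or (q = T, r = T, t = T), and (~r ⇒ (~t ⇒ ~q)) | r holds there. If q is false, (~r ⇒ (~t ⇒ ~q)) | r reduces to true regardless of the other variables. Either way (~r ⇒ (~t ⇒ ~q)) | r holds.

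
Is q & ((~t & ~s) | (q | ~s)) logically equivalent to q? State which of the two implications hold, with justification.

Forward direction. Assume the antecedent. If q is true, q reduces to true regardless of the other variables. If q is false, the antecedent cannot hold. Either way q holds.

Converse. Assume the antecedent. If q is true, q & ((~t & ~s) | (q | ~s)) reduces to true regardless of the other variables. If q is false, the antecedent cannot hold. Either way q & ((~t & ~s) | (q | ~s)) holds.

Both implications hold.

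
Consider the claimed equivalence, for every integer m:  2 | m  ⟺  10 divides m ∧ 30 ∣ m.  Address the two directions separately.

(⟹) This fails: take m = 2. Certainly 2 ∣ 2, but 10 ∤ 2.

(⟸) Suppose 10 ∣ m and 30 ∣ m. Any common multiple of 10 and 30 is a multiple of their lcm; here lcm(10, 30) = 10·30/gcd(10, 30) = 300/10 = 30, so 30 ∣ m. Since 2 ∣ 30, it follows that 2 ∣ m.

Only the converse holds.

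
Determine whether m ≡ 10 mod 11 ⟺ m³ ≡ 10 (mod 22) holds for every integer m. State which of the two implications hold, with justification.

[⇒] This fails: take m = 21. Then 21 ≡ 10 (mod 11), but 21³ = 9261 ≡ 21 (mod 22), not 10.

[⇐] Conversely, the residues r modulo 22 with r³ ≡ 10 (mod 22) are exactly {10}, and each is ≡ 10 (mod 11).

Only the converse holds.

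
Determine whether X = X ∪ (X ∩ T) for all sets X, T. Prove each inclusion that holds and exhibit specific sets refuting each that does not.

Forward inclusion. Let x ∈ X. Then either x ∈ X and x ∉ T; or x ∈ X ∩ T. In each case x ∈ X ∪ (X ∩ T), so X ⊆ X ∪ (X ∩ T).

Reverse inclusion. Let x ∈ X ∪ (X ∩ T). Then either x ∈ X and x ∉ T; or x ∈ X ∩ T. In each case x ∈ X, so X ∪ (X ∩ T) ⊆ X.

Both inclusions hold.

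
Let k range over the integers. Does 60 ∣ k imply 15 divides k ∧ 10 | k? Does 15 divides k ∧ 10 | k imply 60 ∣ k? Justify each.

Forward direction. If 60 ∣ k, write k = 60q. Since 60 = 4·15, k = 15·(4q), so 15 ∣ k; and since 60 = 6·10, k = 10·(6q), so 10 ∣ k.

Converse. This fails: take k = 30. Both 15 ∣ 30 and 10 ∣ 30, yet 30 is not a multiple of 60 (since 30 = 0·60 + 30), so 60 ∤ 30.

Only the forward implication holds.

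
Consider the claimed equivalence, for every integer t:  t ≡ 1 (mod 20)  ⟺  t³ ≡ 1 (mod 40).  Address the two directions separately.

Only the converse holds.

Forward direction. This fails: take t = 21. Then 21 ≡ 1 (mod 20), but 21³ = 9261 ≡ 21 (mod 40), not 1.

Converse. The residues r modulo 40 with r³ ≡ 1 (mod 40) are exactly {1}, and each is ≡ 1 (mod 20).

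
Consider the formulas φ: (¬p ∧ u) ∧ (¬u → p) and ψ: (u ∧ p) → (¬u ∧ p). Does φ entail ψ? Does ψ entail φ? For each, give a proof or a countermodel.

(⇒) holds; (⇐) fails.

(⇒) Assume the antecedent. If p is true, the antecedent cannot hold. If p is false, (u ∧ p) → (¬u ∧ p) reduces to true regardless of the other variables. Either way (u ∧ p) → (¬u ∧ p) holds.

(⇐) This fails. Under p = F, u = F, the left side is false but the right side is true.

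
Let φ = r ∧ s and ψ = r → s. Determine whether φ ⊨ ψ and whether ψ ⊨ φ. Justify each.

(⟸) This fails. Under s = F, r = F, the left side is false but the right side is true.

(⟹) Assume the antecedent. If s is true, r → s reduces to true regardless of the other variables. If s is false, the antecedent cannot hold. Either way r → s holds.

Not equivalent: only (⇒) holds.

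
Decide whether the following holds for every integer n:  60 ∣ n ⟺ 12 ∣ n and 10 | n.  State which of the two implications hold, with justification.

Both implications hold.

(⇒) If 60 ∣ n, write n = 60q. Since 60 = 5·12, n = 12·(5q), so 12 ∣ n; and since 60 = 6·10, n = 10·(6q), so 10 ∣ n.

(⇐) Suppose 12 ∣ n and 10 ∣ n. Any common multiple of 12 and 10 is a multiple of their lcm; here lcm(12, 10) = 12·10/gcd(12, 10) = 120/2 = 60, so 60 ∣ n.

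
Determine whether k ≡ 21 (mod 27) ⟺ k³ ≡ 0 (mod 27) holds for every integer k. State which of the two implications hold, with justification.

(→) Suppose k ≡ 21 (mod 27). Write k = 27j + 21. Then (27j + 21)³ = 19683j³ + 45927j² + 35721j + 9261 = 27(729j³ + 1701j² + 1323j + 343) + 0, so k³ ≡ 0 (mod 27).

(←) This fails: take k = 0. Then 0³ = 0 ≡ 0 (mod 27), yet 0 ≡ 0 (mod 27), not 21.

Not equivalent: only (⇒) holds.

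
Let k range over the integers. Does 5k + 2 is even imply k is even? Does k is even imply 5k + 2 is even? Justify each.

(→) Suppose 5k + 2 is even. Since 5 is odd, 5k and k have the same parity, so 5k + 2 ≡ k + 2 (mod 2). As 2 is even, 5k + 2 is even exactly when k is even. Thus k is even.

(←) Conversely, suppose k is even; write k = 2j. Then 5k + 2 = 5·(2j) + 2 = 2·5j + 2, which is even.

Both directions hold.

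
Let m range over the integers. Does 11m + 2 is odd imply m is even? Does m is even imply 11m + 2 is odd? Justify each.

Both directions fail.

[⇒] This fails: m = 7 gives 11m + 2 = 79, which is odd, but 7 is odd, not even.

[⇐] This also fails: m = 2 is even, but 11m + 2 = 24 is even, not odd.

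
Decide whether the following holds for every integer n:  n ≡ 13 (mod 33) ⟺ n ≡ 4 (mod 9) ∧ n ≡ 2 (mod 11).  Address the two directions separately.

(⟹) This fails: n = 46 gives 46 ≡ 13 (mod 33) but 46 ≡ 1 (mod 9), so the conjunction on the right does not hold.

(⟸) Conversely, if n ≡ 4 (mod 9) and n ≡ 2 (mod 11), then by the Chinese remainder theorem n ≡ 13 (mod 99). Since 13 ≡ 13 (mod 33) and 33 ∣ 99, we get n ≡ 13 (mod 33).

Only the converse holds.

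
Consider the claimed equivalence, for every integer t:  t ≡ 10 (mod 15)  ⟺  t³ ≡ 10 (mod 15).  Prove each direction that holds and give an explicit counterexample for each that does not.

[⇒] Suppose t ≡ 10 (mod 15). Write t = 15j + 10. Then (15j + 10)³ = 3375j³ + 6750j² + 4500j + 1000 = 15(225j³ + 450j² + 300j + 66) + 10, so t³ ≡ 10 (mod 15).

[⇐] Conversely, suppose t³ ≡ 10 (mod 15). The only residue r in {0, …, 14} with r³ ≡ 10 (mod 15) is r = 10, so t ≡ 10 (mod 15).

Both directions hold.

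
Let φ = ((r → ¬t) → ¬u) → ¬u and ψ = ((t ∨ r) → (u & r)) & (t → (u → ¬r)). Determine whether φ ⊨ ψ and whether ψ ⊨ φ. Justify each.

(⇒) This fails. Under t = T, r = F, u = F, the left side is true but the right side is false.

(⇐) Assume the antecedent. If t is true, the antecedent cannot hold. If t is false, ((r → ¬t) → ¬u) → ¬u reduces to true regardless of the other variables. Either way ((r → ¬t) → ¬u) → ¬u holds.

Only the converse holds.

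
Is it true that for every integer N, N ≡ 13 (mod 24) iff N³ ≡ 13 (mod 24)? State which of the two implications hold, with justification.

Both directions hold; the statement is true.

Converse. Suppose N³ ≡ 13 (mod 24). The only residue r in {0, …, 23} with r³ ≡ 13 (mod 24) is r = 13, so N ≡ 13 (mod 24).

Forward direction. Suppose N ≡ 13 (mod 24). Write N = 24j + 13. Then (24j + 13)³ = 13824j³ + 22464j² + 12168j + 2197 = 24(576j³ + 936j² + 507j + 91) + 13, so N³ ≡ 13 (mod 24).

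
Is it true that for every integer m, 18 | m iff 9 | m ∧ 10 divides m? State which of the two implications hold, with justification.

Forward direction. This fails: take m = 18. Certainly 18 ∣ 18, but 10 ∤ 18.

Converse. Suppose 9 ∣ m and 10 ∣ m. Any common multiple of 9 and 10 is a multiple of their lcm; here gcd(9, 10) = 1, so lcm(9, 10) = 9·10 = 90, so 90 ∣ m. Since 18 ∣ 90, it follows that 18 ∣ m.

Not equivalent: only (⇐) holds.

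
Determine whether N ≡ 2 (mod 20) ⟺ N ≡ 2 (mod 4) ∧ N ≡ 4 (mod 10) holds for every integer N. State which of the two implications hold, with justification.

(⇒) fails and (⇐) fails.

(→) This fails: N = 2 gives 2 ≡ 2 (mod 20) but 2 ≡ 2 (mod 10), so the conjunction on the right does not hold.

(←) This fails: N = 14 satisfies both congruences on the right (14 ≡ 2 mod 4 and 14 ≡ 4 mod 10) yet 14 ≡ 14 (mod 20), not 2.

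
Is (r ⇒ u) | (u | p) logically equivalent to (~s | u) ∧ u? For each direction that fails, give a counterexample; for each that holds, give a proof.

(⇐) Assume the antecedent. If u is true, (r ⇒ u) | (u | p) reduces to true regardless of the other variables. If u is false, the antecedent cannot hold. Either way (r ⇒ u) | (u | p) holds.

(⇒) This fails. Under r = F, s = F, u = F, p = F, the left side is true but the right side is false.

Only the converse holds.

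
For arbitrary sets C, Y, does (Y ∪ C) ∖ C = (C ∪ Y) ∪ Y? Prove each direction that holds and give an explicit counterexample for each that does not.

(⊆) Let x ∈ (Y ∪ C) ∖ C. Then x ∈ Y and x ∉ C, from which x ∈ (C ∪ Y) ∪ Y.

(⊇) This inclusion fails. Take C = {1}, Y = ∅; then 1 ∈ (C ∪ Y) ∪ Y but 1 ∉ (Y ∪ C) ∖ C.

(⊆) holds; (⊇) fails.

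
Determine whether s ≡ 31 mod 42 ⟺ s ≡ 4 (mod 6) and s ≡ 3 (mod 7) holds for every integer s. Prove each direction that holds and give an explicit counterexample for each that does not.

(→) This fails: s = 31 gives 31 ≡ 31 (mod 42) but 31 ≡ 1 (mod 6), so the conjunction on the right does not hold.

(←) This fails: s = 10 satisfies both congruences on the right (10 ≡ 4 mod 6 and 10 ≡ 3 mod 7) yet 10 ≡ 10 (mod 42), not 31.

Neither direction holds.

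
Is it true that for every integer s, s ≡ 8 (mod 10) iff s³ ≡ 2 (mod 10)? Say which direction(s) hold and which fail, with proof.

Both directions hold; the statement is true.

Converse. Suppose s³ ≡ 2 (mod 10). The only residue r in {0, …, 9} with r³ ≡ 2 (mod 10) is r = 8, so s ≡ 8 (mod 10).

Forward direction. Suppose s ≡ 8 (mod 10). Write s = 10j + 8. Then (10j + 8)³ = 1000j³ + 2400j² + 1920j + 512 = 10(100j³ + 240j² + 192j + 51) + 2, so s³ ≡ 2 (mod 10).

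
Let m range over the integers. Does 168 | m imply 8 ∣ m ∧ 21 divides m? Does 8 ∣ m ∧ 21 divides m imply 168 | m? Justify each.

(→) If 168 ∣ m, write m = 168q. Since 168 = 21·8, m = 8·(21q), so 8 ∣ m; and since 168 = 8·21, m = 21·(8q), so 21 ∣ m.

(←) Suppose 8 ∣ m and 21 ∣ m. Any common multiple of 8 and 21 is a multiple of their lcm; here gcd(8, 21) = 1, so lcm(8, 21) = 8·21 = 168, so 168 ∣ m.

Both directions hold; the statement is true.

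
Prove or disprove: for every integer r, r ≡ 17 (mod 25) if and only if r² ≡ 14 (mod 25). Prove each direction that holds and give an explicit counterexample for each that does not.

Only the forward implication holds.

(⇒) Suppose r ≡ 17 (mod 25). Write r = 25j + 17. Then (25j + 17)² = 625j² + 850j + 289 = 25(25j² + 34j + 11) + 14, so r² ≡ 14 (mod 25).

(⇐) This fails: take r = 8. Then 8² = 64 ≡ 14 (mod 25), yet 8 ≡ 8 (mod 25), not 17.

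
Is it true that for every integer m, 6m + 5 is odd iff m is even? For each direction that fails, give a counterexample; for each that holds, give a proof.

Converse. Suppose m is even. Since 6 is even, 6m is even for every m, so 6m + 5 has the same parity as 5, which is odd. Hence 6m + 5 is odd.

Forward direction. This fails: take m = 7. Then 6m + 5 = 47, which is odd, yet m = 7 is odd, not even.

Only the converse holds.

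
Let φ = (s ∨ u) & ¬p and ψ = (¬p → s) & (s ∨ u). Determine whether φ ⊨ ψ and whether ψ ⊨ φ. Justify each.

(⇒) This fails. Under p = F, u = T, s = F, the left side is true but the right side is false.

(⇐) This fails. Under p = T, u = T, s = F, the left side is false but the right side is true.

Neither implication holds.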